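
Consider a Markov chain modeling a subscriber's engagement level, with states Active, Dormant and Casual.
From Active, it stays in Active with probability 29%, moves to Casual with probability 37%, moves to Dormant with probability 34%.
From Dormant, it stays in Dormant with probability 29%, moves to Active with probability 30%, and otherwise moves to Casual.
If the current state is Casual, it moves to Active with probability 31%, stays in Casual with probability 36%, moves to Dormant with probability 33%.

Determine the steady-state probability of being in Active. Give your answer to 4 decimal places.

Let the stationary distribution be π with π = πP and π_1 + π_2 + π_3 = 1.
π_1 = 0.29·π_1 + 0.3·π_2 + 0.31·π_3
π_2 = 0.34·π_1 + 0.29·π_2 + 0.33·π_3
Solving with the normalization constraint gives π = (0.3008, 0.3202, 0.3790).
So the stationary probability of Active is 0.3008.

0.3008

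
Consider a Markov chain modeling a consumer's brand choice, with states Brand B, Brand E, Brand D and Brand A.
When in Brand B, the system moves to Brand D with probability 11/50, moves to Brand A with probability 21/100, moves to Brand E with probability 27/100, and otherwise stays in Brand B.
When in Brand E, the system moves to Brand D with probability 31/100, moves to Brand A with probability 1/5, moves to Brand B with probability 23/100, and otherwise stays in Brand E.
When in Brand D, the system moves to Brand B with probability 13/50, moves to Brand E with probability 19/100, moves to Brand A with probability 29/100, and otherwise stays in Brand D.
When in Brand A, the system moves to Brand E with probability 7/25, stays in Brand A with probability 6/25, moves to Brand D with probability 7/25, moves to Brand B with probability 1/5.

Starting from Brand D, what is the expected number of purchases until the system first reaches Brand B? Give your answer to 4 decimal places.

4.2064

Let t(s) be the expected number of purchases to first reach Brand B from state s, with t(Brand B) = 0. Conditioning on the first purchase:
t(Brand E) = 1 + 0.26·t(Brand E) + 0.31·t(Brand D) + 0.2·t(Brand A)
t(Brand D) = 1 + 0.19·t(Brand E) + 0.26·t(Brand D) + 0.29·t(Brand A)
t(Brand A) = 1 + 0.28·t(Brand E) + 0.28·t(Brand D) + 0.24·t(Brand A)
Solving: t(Brand E) = 4.3179, t(Brand D) = 4.2064, t(Brand A) = 4.4563.
Expected purchases from Brand D to Brand B: 4.2064.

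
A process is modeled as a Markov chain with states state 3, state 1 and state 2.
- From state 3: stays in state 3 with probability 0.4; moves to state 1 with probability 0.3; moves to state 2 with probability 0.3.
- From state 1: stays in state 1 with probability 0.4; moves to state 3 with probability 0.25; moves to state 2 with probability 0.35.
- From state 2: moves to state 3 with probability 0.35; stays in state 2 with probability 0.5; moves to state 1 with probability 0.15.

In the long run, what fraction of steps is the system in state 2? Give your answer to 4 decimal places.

0.3918

Let the stationary distribution be π with π = πP and π_1 + π_2 + π_3 = 1.
π_1 = 0.4·π_1 + 0.25·π_2 + 0.35·π_3
π_2 = 0.3·π_1 + 0.4·π_2 + 0.15·π_3
Solving with the normalization constraint gives π = (0.3402, 0.2680, 0.3918).
So the stationary probability of state 2 is 0.3918.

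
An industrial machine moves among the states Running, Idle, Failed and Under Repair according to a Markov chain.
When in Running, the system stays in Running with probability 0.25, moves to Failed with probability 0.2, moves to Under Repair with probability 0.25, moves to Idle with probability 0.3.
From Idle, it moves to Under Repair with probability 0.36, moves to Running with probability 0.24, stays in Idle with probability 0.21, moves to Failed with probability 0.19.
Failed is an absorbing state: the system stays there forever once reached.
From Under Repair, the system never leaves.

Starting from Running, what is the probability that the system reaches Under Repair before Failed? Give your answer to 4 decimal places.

Let h(s) be the probability of absorption at Under Repair starting from transient state s. Then h(Under Repair) = 1 and h(Failed) = 0. By first-step analysis:
h(Running) = 0.25·h(Running) + 0.3·h(Idle) + 0.2·0 + 0.25·1
h(Idle) = 0.24·h(Running) + 0.21·h(Idle) + 0.19·0 + 0.36·1
Solving: h(Running) = 0.5869, h(Idle) = 0.6340.
Starting from Running, the probability is 0.5869.

0.5869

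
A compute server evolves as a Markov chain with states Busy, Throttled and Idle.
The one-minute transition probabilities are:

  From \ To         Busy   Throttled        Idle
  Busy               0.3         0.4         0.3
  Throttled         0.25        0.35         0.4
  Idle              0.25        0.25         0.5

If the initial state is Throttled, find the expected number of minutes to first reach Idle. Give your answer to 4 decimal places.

2.6761

Let t(s) be the expected number of minutes to first reach Idle from state s, with t(Idle) = 0. Conditioning on the first minute:
t(Busy) = 1 + 0.3·t(Busy) + 0.4·t(Throttled)
t(Throttled) = 1 + 0.25·t(Busy) + 0.35·t(Throttled)
Solving: t(Busy) = 2.9577, t(Throttled) = 2.6761.
Expected minutes from Throttled to Idle: 2.6761.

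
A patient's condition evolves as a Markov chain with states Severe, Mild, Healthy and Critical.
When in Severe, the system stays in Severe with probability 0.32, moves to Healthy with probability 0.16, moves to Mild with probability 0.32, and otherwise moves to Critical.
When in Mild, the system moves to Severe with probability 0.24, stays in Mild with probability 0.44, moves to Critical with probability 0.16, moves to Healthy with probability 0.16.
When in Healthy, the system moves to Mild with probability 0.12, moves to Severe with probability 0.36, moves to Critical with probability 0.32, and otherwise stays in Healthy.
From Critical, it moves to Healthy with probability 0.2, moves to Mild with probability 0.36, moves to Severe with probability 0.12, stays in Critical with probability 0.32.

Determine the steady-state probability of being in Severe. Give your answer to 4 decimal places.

Let the stationary distribution be π with π = πP and π_1 + π_2 + π_3 + π_4 = 1.
π_1 = 0.32·π_1 + 0.24·π_2 + 0.36·π_3 + 0.12·π_4
π_2 = 0.32·π_1 + 0.44·π_2 + 0.12·π_3 + 0.36·π_4
π_3 = 0.16·π_1 + 0.16·π_2 + 0.2·π_3 + 0.2·π_4
Solving with the normalization constraint gives π = (0.2531, 0.3343, 0.1765, 0.2361).
So the stationary probability of Severe is 0.2531.

0.2531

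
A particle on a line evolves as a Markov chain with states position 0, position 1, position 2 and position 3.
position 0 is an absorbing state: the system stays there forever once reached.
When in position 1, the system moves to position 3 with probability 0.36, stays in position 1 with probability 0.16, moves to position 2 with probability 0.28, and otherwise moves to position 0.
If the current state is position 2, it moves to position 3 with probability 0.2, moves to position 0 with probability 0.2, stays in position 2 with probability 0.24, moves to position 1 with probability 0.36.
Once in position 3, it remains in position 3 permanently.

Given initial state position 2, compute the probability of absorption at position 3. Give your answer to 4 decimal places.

Let h(s) be the probability of absorption at position 3 starting from transient state s. Then h(position 3) = 1 and h(position 0) = 0. By first-step analysis:
h(position 1) = 0.2·0 + 0.16·h(position 1) + 0.28·h(position 2) + 0.36·1
h(position 2) = 0.2·0 + 0.36·h(position 1) + 0.24·h(position 2) + 0.2·1
Solving: h(position 1) = 0.6131, h(position 2) = 0.5536.
Starting from position 2, the probability is 0.5536.

0.5536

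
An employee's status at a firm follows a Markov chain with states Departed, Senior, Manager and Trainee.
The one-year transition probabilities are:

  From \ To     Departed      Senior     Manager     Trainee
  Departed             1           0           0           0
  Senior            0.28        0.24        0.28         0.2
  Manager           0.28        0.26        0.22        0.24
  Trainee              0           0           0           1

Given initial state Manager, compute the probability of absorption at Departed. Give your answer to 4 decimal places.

Let h(s) be the probability of absorption at Departed starting from transient state s. Then h(Departed) = 1 and h(Trainee) = 0. By first-step analysis:
h(Senior) = 0.28·1 + 0.24·h(Senior) + 0.28·h(Manager) + 0.2·0
h(Manager) = 0.28·1 + 0.26·h(Senior) + 0.22·h(Manager) + 0.24·0
Solving: h(Senior) = 0.5708, h(Manager) = 0.5492.
Starting from Manager, the probability is 0.5492.

0.5492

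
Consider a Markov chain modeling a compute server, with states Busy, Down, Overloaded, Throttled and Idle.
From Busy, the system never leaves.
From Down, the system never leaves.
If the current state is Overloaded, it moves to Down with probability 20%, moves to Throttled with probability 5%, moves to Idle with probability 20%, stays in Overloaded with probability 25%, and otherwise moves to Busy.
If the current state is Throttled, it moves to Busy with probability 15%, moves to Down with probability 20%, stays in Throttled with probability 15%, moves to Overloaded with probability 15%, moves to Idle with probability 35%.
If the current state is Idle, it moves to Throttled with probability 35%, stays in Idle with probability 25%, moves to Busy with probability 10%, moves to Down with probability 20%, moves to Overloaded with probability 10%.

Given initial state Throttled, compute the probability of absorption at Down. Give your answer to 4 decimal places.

0.5592

Let h(s) be the probability of absorption at Down starting from transient state s. Then h(Down) = 1 and h(Busy) = 0. By first-step analysis:
h(Overloaded) = 0.3·0 + 0.2·1 + 0.25·h(Overloaded) + 0.05·h(Throttled) + 0.2·h(Idle)
h(Throttled) = 0.15·0 + 0.2·1 + 0.15·h(Overloaded) + 0.15·h(Throttled) + 0.35·h(Idle)
h(Idle) = 0.1·0 + 0.2·1 + 0.1·h(Overloaded) + 0.35·h(Throttled) + 0.25·h(Idle)
Solving: h(Overloaded) = 0.4610, h(Throttled) = 0.5592, h(Idle) = 0.5891.
Starting from Throttled, the probability is 0.5592.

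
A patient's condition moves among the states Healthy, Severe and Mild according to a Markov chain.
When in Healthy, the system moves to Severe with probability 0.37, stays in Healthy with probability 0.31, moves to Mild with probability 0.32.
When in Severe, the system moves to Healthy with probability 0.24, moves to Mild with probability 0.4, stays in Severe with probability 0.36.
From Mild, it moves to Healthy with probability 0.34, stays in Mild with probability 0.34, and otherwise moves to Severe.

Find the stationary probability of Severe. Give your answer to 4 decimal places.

0.3488

Let the stationary distribution be π with π = πP and π_1 + π_2 + π_3 = 1.
π_1 = 0.31·π_1 + 0.24·π_2 + 0.34·π_3
π_2 = 0.37·π_1 + 0.36·π_2 + 0.32·π_3
Solving with the normalization constraint gives π = (0.2962, 0.3488, 0.3550).
So the stationary probability of Severe is 0.3488.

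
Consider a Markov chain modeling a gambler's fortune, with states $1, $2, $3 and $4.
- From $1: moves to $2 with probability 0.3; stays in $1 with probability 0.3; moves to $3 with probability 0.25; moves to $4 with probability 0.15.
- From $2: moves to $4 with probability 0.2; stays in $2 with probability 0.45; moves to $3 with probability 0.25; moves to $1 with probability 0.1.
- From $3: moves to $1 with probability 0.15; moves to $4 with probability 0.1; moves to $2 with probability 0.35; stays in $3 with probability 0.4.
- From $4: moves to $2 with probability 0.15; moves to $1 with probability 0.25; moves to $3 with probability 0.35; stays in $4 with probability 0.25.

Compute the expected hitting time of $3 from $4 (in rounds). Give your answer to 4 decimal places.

Let t(s) be the expected number of rounds to first reach $3 from state s, with t($3) = 0. Conditioning on the first round:
t($1) = 1 + 0.3·t($1) + 0.3·t($2) + 0.15·t($4)
t($2) = 1 + 0.1·t($1) + 0.45·t($2) + 0.2·t($4)
t($4) = 1 + 0.25·t($1) + 0.15·t($2) + 0.25·t($4)
Solving: t($1) = 3.7251, t($2) = 3.7010, t($4) = 3.3153.
Expected rounds from $4 to $3: 3.3153.

3.3153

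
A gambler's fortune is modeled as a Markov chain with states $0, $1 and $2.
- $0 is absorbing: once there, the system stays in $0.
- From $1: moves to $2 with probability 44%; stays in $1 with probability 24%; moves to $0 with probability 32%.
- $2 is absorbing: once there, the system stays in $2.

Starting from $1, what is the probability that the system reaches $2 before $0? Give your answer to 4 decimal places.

Let h(s) be the probability of absorption at $2 starting from transient state s. Then h($2) = 1 and h($0) = 0. By first-step analysis:
h($1) = 0.32·0 + 0.24·h($1) + 0.44·1
Solving: h($1) = 0.5789.
Starting from $1, the probability is 0.5789.

0.5789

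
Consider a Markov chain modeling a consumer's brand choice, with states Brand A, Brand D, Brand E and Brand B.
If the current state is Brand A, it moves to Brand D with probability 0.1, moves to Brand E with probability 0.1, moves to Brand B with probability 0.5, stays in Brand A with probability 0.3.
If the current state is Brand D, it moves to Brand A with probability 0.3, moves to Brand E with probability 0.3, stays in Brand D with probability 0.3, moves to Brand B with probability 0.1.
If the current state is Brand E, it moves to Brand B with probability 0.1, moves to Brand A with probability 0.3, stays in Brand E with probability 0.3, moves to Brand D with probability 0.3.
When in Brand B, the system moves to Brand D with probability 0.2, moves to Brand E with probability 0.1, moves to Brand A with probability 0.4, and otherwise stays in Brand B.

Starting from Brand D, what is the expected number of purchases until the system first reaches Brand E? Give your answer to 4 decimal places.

5.6716

Let t(s) be the expected number of purchases to first reach Brand E from state s, with t(Brand E) = 0. Conditioning on the first purchase:
t(Brand A) = 1 + 0.3·t(Brand A) + 0.1·t(Brand D) + 0.5·t(Brand B)
t(Brand D) = 1 + 0.3·t(Brand A) + 0.3·t(Brand D) + 0.1·t(Brand B)
t(Brand B) = 1 + 0.4·t(Brand A) + 0.2·t(Brand D) + 0.3·t(Brand B)
Solving: t(Brand A) = 7.4627, t(Brand D) = 5.6716, t(Brand B) = 7.3134.
Expected purchases from Brand D to Brand E: 5.6716.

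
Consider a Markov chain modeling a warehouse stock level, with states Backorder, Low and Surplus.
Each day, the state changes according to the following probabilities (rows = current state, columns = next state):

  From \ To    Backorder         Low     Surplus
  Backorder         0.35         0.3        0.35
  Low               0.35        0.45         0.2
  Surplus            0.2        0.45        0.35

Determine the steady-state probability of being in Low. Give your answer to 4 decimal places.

Let the stationary distribution be π with π = πP and π_1 + π_2 + π_3 = 1.
π_1 = 0.35·π_1 + 0.35·π_2 + 0.2·π_3
π_2 = 0.3·π_1 + 0.45·π_2 + 0.45·π_3
Solving with the normalization constraint gives π = (0.3066, 0.4040, 0.2894).
So the stationary probability of Low is 0.4040.

0.4040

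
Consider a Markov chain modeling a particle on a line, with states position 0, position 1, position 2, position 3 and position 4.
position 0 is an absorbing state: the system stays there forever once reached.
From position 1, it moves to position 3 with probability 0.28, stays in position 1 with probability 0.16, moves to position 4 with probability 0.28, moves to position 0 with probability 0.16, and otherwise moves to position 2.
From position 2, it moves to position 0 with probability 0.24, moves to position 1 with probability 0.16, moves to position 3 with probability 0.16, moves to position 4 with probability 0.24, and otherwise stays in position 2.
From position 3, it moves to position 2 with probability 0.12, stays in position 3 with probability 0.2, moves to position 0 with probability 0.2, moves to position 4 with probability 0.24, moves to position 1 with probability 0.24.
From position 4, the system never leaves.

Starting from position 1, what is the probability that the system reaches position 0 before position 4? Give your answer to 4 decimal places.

0.4048

Let h(s) be the probability of absorption at position 0 starting from transient state s. Then h(position 0) = 1 and h(position 4) = 0. By first-step analysis:
h(position 1) = 0.16·1 + 0.16·h(position 1) + 0.12·h(position 2) + 0.28·h(position 3) + 0.28·0
h(position 2) = 0.24·1 + 0.16·h(position 1) + 0.2·h(position 2) + 0.16·h(position 3) + 0.24·0
h(position 3) = 0.2·1 + 0.24·h(position 1) + 0.12·h(position 2) + 0.2·h(position 3) + 0.24·0
Solving: h(position 1) = 0.4048, h(position 2) = 0.4693, h(position 3) = 0.4418.
Starting from position 1, the probability is 0.4048.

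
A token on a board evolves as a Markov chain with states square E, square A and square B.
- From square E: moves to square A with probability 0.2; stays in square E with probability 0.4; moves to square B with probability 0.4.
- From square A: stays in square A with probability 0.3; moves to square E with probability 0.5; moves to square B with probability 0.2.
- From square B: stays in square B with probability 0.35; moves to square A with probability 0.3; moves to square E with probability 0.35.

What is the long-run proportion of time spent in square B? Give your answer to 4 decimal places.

Let the stationary distribution be π with π = πP and π_1 + π_2 + π_3 = 1.
π_1 = 0.4·π_1 + 0.5·π_2 + 0.35·π_3
π_2 = 0.2·π_1 + 0.3·π_2 + 0.3·π_3
Solving with the normalization constraint gives π = (0.4093, 0.2591, 0.3316).
So the stationary probability of square B is 0.3316.

0.3316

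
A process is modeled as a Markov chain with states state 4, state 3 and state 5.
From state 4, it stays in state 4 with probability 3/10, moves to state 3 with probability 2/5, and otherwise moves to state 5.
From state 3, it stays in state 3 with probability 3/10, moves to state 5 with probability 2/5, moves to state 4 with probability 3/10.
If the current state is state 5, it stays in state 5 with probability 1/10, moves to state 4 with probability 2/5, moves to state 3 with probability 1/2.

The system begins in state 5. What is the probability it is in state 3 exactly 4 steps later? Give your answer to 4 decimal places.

0.3873

Propagate the distribution vector 4 steps from state 5.
After 0 steps: (0.0000, 0.0000, 1.0000)
After 1 step: (0.4000, 0.5000, 0.1000)
After 2 steps: (0.3100, 0.3600, 0.3300)
After 3 steps: (0.3330, 0.3970, 0.2700)
After 4 steps: (0.3270, 0.3873, 0.2857)
P(in state 3 after 4 steps) = 0.3873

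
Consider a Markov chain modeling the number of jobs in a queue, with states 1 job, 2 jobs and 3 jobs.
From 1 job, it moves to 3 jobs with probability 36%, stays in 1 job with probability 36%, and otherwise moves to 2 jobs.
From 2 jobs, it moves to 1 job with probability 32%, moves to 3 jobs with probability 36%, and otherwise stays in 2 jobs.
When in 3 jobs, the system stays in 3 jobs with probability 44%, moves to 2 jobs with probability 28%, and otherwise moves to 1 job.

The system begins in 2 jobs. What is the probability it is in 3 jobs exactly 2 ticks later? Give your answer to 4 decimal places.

Sum over the intermediate state after 1 tick:
P = P(2 jobs→1 job)·P(1 job→3 jobs) + P(2 jobs→2 jobs)·P(2 jobs→3 jobs) + P(2 jobs→3 jobs)·P(3 jobs→3 jobs)
  = 0.32×0.36 + 0.32×0.36 + 0.36×0.44
  = 0.1152 + 0.1152 + 0.1584 = 0.3888

0.3888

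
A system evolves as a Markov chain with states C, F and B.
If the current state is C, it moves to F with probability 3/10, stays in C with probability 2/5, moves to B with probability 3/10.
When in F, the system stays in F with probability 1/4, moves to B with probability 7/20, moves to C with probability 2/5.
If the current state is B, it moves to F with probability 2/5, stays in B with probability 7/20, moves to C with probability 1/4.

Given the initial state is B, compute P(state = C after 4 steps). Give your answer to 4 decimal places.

Propagate the distribution vector 4 steps from B.
After 0 steps: (0.0000, 0.0000, 1.0000)
After 1 step: (0.2500, 0.4000, 0.3500)
After 2 steps: (0.3475, 0.3150, 0.3375)
After 3 steps: (0.3494, 0.3180, 0.3326)
After 4 steps: (0.3501, 0.3174, 0.3325)
P(in C after 4 steps) = 0.3501

0.3501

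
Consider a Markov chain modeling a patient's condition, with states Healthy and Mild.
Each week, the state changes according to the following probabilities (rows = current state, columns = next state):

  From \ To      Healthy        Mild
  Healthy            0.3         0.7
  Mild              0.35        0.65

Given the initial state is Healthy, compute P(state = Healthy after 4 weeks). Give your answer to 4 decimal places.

0.3333

Propagate the distribution vector 4 weeks from Healthy.
After 0 weeks: (1.0000, 0.0000)
After 1 week: (0.3000, 0.7000)
After 2 weeks: (0.3350, 0.6650)
After 3 weeks: (0.3333, 0.6668)
After 4 weeks: (0.3333, 0.6667)
P(in Healthy after 4 weeks) = 0.3333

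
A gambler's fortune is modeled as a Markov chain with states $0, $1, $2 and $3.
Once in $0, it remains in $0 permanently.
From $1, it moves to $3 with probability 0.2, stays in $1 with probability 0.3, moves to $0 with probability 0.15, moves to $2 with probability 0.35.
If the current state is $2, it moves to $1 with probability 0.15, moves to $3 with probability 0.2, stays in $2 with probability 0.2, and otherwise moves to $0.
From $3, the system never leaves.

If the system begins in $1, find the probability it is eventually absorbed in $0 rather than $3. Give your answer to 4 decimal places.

Let h(s) be the probability of absorption at $0 starting from transient state s. Then h($0) = 1 and h($3) = 0. By first-step analysis:
h($1) = 0.15·1 + 0.3·h($1) + 0.35·h($2) + 0.2·0
h($2) = 0.45·1 + 0.15·h($1) + 0.2·h($2) + 0.2·0
Solving: h($1) = 0.5468, h($2) = 0.6650.
Starting from $1, the probability is 0.5468.

0.5468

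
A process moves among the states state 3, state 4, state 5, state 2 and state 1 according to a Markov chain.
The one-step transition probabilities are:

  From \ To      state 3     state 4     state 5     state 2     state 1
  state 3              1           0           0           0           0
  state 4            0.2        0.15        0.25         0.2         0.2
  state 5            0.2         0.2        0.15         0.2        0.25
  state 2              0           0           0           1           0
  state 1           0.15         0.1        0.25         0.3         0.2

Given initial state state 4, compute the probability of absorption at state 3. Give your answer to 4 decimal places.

0.4614

Let h(s) be the probability of absorption at state 3 starting from transient state s. Then h(state 3) = 1 and h(state 2) = 0. By first-step analysis:
h(state 4) = 0.2·1 + 0.15·h(state 4) + 0.25·h(state 5) + 0.2·0 + 0.2·h(state 1)
h(state 5) = 0.2·1 + 0.2·h(state 4) + 0.15·h(state 5) + 0.2·0 + 0.25·h(state 1)
h(state 1) = 0.15·1 + 0.1·h(state 4) + 0.25·h(state 5) + 0.3·0 + 0.2·h(state 1)
Solving: h(state 4) = 0.4614, h(state 5) = 0.4581, h(state 1) = 0.3883.
Starting from state 4, the probability is 0.4614.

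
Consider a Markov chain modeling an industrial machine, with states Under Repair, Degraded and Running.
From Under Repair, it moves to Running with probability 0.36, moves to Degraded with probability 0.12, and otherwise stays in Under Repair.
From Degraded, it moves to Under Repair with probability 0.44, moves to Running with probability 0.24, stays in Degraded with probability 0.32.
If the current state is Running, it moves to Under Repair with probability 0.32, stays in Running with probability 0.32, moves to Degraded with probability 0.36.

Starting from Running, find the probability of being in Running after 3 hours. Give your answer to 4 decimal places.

Propagate the distribution vector 3 hours from Running.
After 0 hours: (0.0000, 0.0000, 1.0000)
After 1 hour: (0.3200, 0.3600, 0.3200)
After 2 hours: (0.4272, 0.2688, 0.3040)
After 3 hours: (0.4377, 0.2467, 0.3156)
P(in Running after 3 hours) = 0.3156

0.3156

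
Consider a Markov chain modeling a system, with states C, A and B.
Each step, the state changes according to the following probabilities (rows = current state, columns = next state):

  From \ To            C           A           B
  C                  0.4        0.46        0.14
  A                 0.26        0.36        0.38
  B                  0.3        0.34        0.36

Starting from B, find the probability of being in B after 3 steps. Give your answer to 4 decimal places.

Propagate the distribution vector 3 steps from B.
After 0 steps: (0.0000, 0.0000, 1.0000)
After 1 step: (0.3000, 0.3400, 0.3600)
After 2 steps: (0.3164, 0.3828, 0.3008)
After 3 steps: (0.3163, 0.3856, 0.2980)
P(in B after 3 steps) = 0.2980

0.2980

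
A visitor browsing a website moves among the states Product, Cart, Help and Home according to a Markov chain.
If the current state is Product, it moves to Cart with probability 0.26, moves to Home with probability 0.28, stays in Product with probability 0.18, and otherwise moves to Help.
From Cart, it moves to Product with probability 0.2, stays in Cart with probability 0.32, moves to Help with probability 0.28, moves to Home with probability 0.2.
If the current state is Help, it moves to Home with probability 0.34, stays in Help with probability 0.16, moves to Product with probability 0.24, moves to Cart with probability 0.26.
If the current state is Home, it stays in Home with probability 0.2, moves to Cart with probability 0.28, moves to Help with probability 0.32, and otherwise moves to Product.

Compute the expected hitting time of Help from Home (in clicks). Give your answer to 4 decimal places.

3.3261

Let t(s) be the expected number of clicks to first reach Help from state s, with t(Help) = 0. Conditioning on the first click:
t(Product) = 1 + 0.18·t(Product) + 0.26·t(Cart) + 0.28·t(Home)
t(Cart) = 1 + 0.2·t(Product) + 0.32·t(Cart) + 0.2·t(Home)
t(Home) = 1 + 0.2·t(Product) + 0.28·t(Cart) + 0.2·t(Home)
Solving: t(Product) = 3.4538, t(Cart) = 3.4647, t(Home) = 3.3261.
Expected clicks from Home to Help: 3.3261.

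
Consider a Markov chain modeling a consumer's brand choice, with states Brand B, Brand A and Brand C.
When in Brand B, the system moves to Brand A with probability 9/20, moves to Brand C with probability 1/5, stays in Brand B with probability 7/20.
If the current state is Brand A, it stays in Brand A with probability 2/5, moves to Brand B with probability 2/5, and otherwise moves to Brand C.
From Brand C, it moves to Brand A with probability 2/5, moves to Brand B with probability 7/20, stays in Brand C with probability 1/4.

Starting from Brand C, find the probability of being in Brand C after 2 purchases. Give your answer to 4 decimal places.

0.2125

Sum over the intermediate state after 1 purchase:
P = P(Brand C→Brand B)·P(Brand B→Brand C) + P(Brand C→Brand A)·P(Brand A→Brand C) + P(Brand C→Brand C)·P(Brand C→Brand C)
  = 0.35×0.2 + 0.4×0.2 + 0.25×0.25
  = 0.0700 + 0.0800 + 0.0625 = 0.2125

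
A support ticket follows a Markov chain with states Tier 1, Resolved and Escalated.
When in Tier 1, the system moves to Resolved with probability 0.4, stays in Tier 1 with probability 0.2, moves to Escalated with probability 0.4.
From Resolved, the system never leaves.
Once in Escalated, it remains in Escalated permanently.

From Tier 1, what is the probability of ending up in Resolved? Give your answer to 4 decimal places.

Let h(s) be the probability of absorption at Resolved starting from transient state s. Then h(Resolved) = 1 and h(Escalated) = 0. By first-step analysis:
h(Tier 1) = 0.2·h(Tier 1) + 0.4·1 + 0.4·0
Solving: h(Tier 1) = 0.5000.
Starting from Tier 1, the probability is 0.5000.

0.5000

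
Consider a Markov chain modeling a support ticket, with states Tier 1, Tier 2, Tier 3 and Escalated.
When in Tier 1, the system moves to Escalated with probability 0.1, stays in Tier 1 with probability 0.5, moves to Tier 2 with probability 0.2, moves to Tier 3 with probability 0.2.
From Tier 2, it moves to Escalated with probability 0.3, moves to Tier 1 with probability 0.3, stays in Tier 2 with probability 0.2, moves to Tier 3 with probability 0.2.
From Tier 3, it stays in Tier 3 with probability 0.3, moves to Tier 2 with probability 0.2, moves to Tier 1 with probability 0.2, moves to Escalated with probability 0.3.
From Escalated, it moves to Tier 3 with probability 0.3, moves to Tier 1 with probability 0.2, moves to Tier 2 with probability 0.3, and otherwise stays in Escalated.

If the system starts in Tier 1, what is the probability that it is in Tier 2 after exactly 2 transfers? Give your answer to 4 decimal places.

0.2100

Propagate the distribution vector 2 transfers from Tier 1.
After 0 transfers: (1.0000, 0.0000, 0.0000, 0.0000)
After 1 transfer: (0.5000, 0.2000, 0.2000, 0.1000)
After 2 transfers: (0.3700, 0.2100, 0.2300, 0.1900)
P(in Tier 2 after 2 transfers) = 0.2100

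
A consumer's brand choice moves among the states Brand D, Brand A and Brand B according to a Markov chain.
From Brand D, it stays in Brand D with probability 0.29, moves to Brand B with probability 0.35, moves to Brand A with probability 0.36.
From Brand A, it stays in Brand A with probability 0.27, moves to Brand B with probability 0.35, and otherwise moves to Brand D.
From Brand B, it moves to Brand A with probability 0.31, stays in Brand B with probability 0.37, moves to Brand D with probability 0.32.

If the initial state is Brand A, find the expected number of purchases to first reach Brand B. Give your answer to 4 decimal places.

2.8571

Let t(s) be the expected number of purchases to first reach Brand B from state s, with t(Brand B) = 0. Conditioning on the first purchase:
t(Brand D) = 1 + 0.29·t(Brand D) + 0.36·t(Brand A)
t(Brand A) = 1 + 0.38·t(Brand D) + 0.27·t(Brand A)
Solving: t(Brand D) = 2.8571, t(Brand A) = 2.8571.
Expected purchases from Brand A to Brand B: 2.8571.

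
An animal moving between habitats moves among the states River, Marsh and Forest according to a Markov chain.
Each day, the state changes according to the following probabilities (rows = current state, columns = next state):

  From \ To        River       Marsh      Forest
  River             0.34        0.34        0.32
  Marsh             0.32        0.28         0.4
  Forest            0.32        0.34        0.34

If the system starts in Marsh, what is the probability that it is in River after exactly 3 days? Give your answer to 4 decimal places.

0.3265

Propagate the distribution vector 3 days from Marsh.
After 0 days: (0.0000, 1.0000, 0.0000)
After 1 day: (0.3200, 0.2800, 0.4000)
After 2 days: (0.3264, 0.3232, 0.3504)
After 3 days: (0.3265, 0.3206, 0.3529)
P(in River after 3 days) = 0.3265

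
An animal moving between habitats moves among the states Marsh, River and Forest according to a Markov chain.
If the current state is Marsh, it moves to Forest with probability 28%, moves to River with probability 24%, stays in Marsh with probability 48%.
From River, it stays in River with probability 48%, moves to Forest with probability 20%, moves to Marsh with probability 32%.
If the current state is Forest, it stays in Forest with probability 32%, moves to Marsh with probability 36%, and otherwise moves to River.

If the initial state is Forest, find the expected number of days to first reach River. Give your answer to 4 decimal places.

3.4810

Let t(s) be the expected number of days to first reach River from state s, with t(River) = 0. Conditioning on the first day:
t(Marsh) = 1 + 0.48·t(Marsh) + 0.28·t(Forest)
t(Forest) = 1 + 0.36·t(Marsh) + 0.32·t(Forest)
Solving: t(Marsh) = 3.7975, t(Forest) = 3.4810.
Expected days from Forest to River: 3.4810.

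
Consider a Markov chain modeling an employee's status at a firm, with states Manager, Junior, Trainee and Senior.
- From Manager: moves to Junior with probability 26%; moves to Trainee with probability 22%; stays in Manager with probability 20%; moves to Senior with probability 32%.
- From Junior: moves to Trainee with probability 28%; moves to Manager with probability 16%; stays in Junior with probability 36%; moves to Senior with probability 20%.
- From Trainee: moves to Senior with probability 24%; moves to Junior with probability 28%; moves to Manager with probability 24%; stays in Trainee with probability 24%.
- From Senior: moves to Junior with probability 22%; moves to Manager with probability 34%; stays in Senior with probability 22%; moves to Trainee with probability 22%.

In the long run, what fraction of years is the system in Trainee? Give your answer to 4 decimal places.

Let the stationary distribution be π with π = πP and π_1 + π_2 + π_3 + π_4 = 1.
π_1 = 0.2·π_1 + 0.16·π_2 + 0.24·π_3 + 0.34·π_4
π_2 = 0.26·π_1 + 0.36·π_2 + 0.28·π_3 + 0.22·π_4
π_3 = 0.22·π_1 + 0.28·π_2 + 0.24·π_3 + 0.22·π_4
Solving with the normalization constraint gives π = (0.2323, 0.2835, 0.2418, 0.2424).
So the stationary probability of Trainee is 0.2418.

0.2418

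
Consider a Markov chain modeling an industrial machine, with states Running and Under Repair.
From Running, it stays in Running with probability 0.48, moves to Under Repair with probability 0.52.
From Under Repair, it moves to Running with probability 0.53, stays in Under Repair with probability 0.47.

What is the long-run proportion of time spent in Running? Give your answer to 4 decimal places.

0.5048

Let the stationary distribution be π with π = πP and π_1 + π_2 = 1.
π_1 = 0.48·π_1 + 0.53·π_2
Solving with the normalization constraint gives π = (0.5048, 0.4952).
So the stationary probability of Running is 0.5048.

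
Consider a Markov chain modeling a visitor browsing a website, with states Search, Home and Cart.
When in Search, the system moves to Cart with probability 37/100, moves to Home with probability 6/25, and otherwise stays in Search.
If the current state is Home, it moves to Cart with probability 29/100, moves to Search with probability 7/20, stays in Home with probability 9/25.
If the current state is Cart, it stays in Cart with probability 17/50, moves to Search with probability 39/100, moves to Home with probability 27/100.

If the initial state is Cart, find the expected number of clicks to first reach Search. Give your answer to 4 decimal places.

Let t(s) be the expected number of clicks to first reach Search from state s, with t(Search) = 0. Conditioning on the first click:
t(Home) = 1 + 0.36·t(Home) + 0.29·t(Cart)
t(Cart) = 1 + 0.27·t(Home) + 0.34·t(Cart)
Solving: t(Home) = 2.7608, t(Cart) = 2.6446.
Expected clicks from Cart to Search: 2.6446.

2.6446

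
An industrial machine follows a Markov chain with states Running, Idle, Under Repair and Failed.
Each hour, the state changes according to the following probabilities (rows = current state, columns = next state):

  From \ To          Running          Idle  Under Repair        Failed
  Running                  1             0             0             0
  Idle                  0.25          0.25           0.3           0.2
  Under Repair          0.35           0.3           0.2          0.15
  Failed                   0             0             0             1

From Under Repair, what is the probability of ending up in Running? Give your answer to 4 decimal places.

Let h(s) be the probability of absorption at Running starting from transient state s. Then h(Running) = 1 and h(Failed) = 0. By first-step analysis:
h(Idle) = 0.25·1 + 0.25·h(Idle) + 0.3·h(Under Repair) + 0.2·0
h(Under Repair) = 0.35·1 + 0.3·h(Idle) + 0.2·h(Under Repair) + 0.15·0
Solving: h(Idle) = 0.5980, h(Under Repair) = 0.6618.
Starting from Under Repair, the probability is 0.6618.

0.6618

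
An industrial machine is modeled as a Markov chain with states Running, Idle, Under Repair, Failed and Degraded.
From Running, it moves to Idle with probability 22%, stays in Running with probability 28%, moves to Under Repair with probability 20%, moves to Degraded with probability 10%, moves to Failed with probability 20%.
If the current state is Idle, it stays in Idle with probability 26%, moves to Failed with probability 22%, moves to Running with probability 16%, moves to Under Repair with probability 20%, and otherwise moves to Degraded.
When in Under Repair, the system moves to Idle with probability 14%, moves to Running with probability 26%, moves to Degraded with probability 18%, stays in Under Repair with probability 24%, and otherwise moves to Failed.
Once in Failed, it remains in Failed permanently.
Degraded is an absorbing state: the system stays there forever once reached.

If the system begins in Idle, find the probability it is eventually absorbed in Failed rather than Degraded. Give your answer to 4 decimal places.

0.5775

Let h(s) be the probability of absorption at Failed starting from transient state s. Then h(Failed) = 1 and h(Degraded) = 0. By first-step analysis:
h(Running) = 0.28·h(Running) + 0.22·h(Idle) + 0.2·h(Under Repair) + 0.2·1 + 0.1·0
h(Idle) = 0.16·h(Running) + 0.26·h(Idle) + 0.2·h(Under Repair) + 0.22·1 + 0.16·0
h(Under Repair) = 0.26·h(Running) + 0.14·h(Idle) + 0.24·h(Under Repair) + 0.18·1 + 0.18·0
Solving: h(Running) = 0.6073, h(Idle) = 0.5775, h(Under Repair) = 0.5510.
Starting from Idle, the probability is 0.5775.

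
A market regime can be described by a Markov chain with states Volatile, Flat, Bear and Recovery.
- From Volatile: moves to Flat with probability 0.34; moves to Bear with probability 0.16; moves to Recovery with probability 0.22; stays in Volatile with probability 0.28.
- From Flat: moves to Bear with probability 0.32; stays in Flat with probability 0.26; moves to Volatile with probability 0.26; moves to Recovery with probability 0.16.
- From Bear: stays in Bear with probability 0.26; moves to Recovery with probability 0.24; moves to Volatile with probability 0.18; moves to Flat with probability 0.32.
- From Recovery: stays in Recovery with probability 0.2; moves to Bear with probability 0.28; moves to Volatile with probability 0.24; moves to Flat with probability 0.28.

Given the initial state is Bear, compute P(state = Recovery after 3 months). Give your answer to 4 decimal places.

0.2036

Propagate the distribution vector 3 months from Bear.
After 0 months: (0.0000, 0.0000, 1.0000, 0.0000)
After 1 month: (0.1800, 0.3200, 0.2600, 0.2400)
After 2 months: (0.2380, 0.2948, 0.2660, 0.2012)
After 3 months: (0.2395, 0.2990, 0.2579, 0.2036)
P(in Recovery after 3 months) = 0.2036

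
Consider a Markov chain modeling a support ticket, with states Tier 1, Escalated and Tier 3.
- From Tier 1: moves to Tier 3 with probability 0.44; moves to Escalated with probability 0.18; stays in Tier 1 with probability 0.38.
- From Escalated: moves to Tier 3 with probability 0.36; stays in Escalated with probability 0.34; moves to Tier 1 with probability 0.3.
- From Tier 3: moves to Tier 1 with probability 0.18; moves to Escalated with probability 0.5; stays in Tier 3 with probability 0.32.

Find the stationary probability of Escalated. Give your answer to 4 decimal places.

0.3543

Let the stationary distribution be π with π = πP and π_1 + π_2 + π_3 = 1.
π_1 = 0.38·π_1 + 0.3·π_2 + 0.18·π_3
π_2 = 0.18·π_1 + 0.34·π_2 + 0.5·π_3
Solving with the normalization constraint gives π = (0.2781, 0.3543, 0.3675).
So the stationary probability of Escalated is 0.3543.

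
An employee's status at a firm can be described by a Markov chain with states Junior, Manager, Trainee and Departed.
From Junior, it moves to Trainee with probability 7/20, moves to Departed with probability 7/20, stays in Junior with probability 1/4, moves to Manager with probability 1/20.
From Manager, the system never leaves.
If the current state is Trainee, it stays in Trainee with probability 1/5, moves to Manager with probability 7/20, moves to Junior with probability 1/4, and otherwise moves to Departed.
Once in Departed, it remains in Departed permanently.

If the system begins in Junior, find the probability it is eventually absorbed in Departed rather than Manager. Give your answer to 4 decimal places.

0.6829

Let h(s) be the probability of absorption at Departed starting from transient state s. Then h(Departed) = 1 and h(Manager) = 0. By first-step analysis:
h(Junior) = 0.25·h(Junior) + 0.05·0 + 0.35·h(Trainee) + 0.35·1
h(Trainee) = 0.25·h(Junior) + 0.35·0 + 0.2·h(Trainee) + 0.2·1
Solving: h(Junior) = 0.6829, h(Trainee) = 0.4634.
Starting from Junior, the probability is 0.6829.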